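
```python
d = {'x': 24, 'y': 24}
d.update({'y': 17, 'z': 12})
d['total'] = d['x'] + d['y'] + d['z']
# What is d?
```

After line 1: d = {'x': 24, 'y': 24}
After line 2 (y overwritten, z added): d = {'x': 24, 'y': 17, 'z': 12}
After line 3 (total = 24 + 17 + 12 = 53): d = {'x': 24, 'y': 17, 'z': 12, 'total': 53}

{'x': 24, 'y': 17, 'z': 12, 'total': 53}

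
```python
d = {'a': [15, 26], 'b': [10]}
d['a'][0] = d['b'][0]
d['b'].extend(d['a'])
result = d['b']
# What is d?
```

After line 1: d = {'a': [15, 26], 'b': [10]}
After line 2 (a[0] = b[0] = 10): d = {'a': [10, 26], 'b': [10]}
After line 3 (b.extend(a) appends [10, 26]): d = {'a': [10, 26], 'b': [10, 10, 26]}
After line 4: result = d['b'] = [10, 10, 26]

{'a': [10, 26], 'b': [10, 10, 26]}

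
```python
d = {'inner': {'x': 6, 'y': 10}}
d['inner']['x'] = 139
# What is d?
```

After line 1: d = {'inner': {'x': 6, 'y': 10}}
After line 2 (inner x overwritten): d = {'inner': {'x': 139, 'y': 10}}

{'inner': {'x': 139, 'y': 10}}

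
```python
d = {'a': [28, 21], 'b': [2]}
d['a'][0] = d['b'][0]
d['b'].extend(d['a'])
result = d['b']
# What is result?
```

After line 1: d = {'a': [28, 21], 'b': [2]}
After line 2 (a[0] = b[0] = 2): d = {'a': [2, 21], 'b': [2]}
After line 3 (b.extend(a) appends [2, 21]): d = {'a': [2, 21], 'b': [2, 2, 21]}
After line 4: result = d['b'] = [2, 2, 21]

[2, 2, 21]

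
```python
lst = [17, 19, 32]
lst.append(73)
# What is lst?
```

[17, 19, 32, 73]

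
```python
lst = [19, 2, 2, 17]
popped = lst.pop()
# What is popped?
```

17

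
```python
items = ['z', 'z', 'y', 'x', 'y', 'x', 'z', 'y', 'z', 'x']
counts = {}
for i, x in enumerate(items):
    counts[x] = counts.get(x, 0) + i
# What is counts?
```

Initial: counts = {}, items = ['z', 'z', 'y', 'x', 'y', 'x', 'z', 'y', 'z', 'x']
i=0, x='z': counts = {'z': 0}
i=1, x='z': counts = {'z': 1}
i=2, x='y': counts = {'z': 1, 'y': 2}
i=3, x='x': counts = {'z': 1, 'y': 2, 'x': 3}
i=4, x='y': counts = {'z': 1, 'y': 6, 'x': 3}
i=5, x='x': counts = {'z': 1, 'y': 6, 'x': 8}
i=6, x='z': counts = {'z': 7, 'y': 6, 'x': 8}
i=7, x='y': counts = {'z': 7, 'y': 13, 'x': 8}
i=8, x='z': counts = {'z': 15, 'y': 13, 'x': 8}
i=9, x='x': counts = {'z': 15, 'y': 13, 'x': 17}

{'z': 15, 'y': 13, 'x': 17}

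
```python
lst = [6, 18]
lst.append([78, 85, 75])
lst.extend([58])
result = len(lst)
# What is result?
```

After line 1: lst = [6, 18]
After line 2 (append adds [78, 85, 75] as single element): lst = [6, 18, [78, 85, 75]]
After line 3 (extend unpacks [58], adds 58): lst = [6, 18, [78, 85, 75], 58]
After line 4: result = len(lst) = 4

4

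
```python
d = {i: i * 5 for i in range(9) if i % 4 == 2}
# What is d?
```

{2: 10, 6: 30}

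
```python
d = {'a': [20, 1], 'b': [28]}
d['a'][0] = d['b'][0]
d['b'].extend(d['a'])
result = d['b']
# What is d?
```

After line 1: d = {'a': [20, 1], 'b': [28]}
After line 2 (a[0] = b[0] = 28): d = {'a': [28, 1], 'b': [28]}
After line 3 (b.extend(a) appends [28, 1]): d = {'a': [28, 1], 'b': [28, 28, 1]}
After line 4: result = d['b'] = [28, 28, 1]

{'a': [28, 1], 'b': [28, 28, 1]}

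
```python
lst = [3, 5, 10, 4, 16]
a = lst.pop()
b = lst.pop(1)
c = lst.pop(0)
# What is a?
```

After line 1: lst = [3, 5, 10, 4, 16]
After line 2 (pop() -> a = 16): lst = [3, 5, 10, 4]
After line 3 (pop(1) -> b = 5): lst = [3, 10, 4]
After line 4 (pop(0) -> c = 3): lst = [10, 4]

16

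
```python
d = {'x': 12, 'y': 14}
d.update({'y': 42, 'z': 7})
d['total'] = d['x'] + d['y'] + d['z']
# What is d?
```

After line 1: d = {'x': 12, 'y': 14}
After line 2 (y overwritten, z added): d = {'x': 12, 'y': 42, 'z': 7}
After line 3 (total = 12 + 42 + 7 = 61): d = {'x': 12, 'y': 42, 'z': 7, 'total': 61}

{'x': 12, 'y': 42, 'z': 7, 'total': 61}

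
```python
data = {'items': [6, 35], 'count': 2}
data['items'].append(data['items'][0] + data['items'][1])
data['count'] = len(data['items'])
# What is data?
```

After line 1: data = {'items': [6, 35], 'count': 2}
After line 2 (append 6 + 35 = 41): data = {'items': [6, 35, 41], 'count': 2}
After line 3 (count = len(items) = 3): data = {'items': [6, 35, 41], 'count': 3}

{'items': [6, 35, 41], 'count': 3}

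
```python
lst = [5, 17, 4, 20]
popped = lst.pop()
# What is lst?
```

[5, 17, 4]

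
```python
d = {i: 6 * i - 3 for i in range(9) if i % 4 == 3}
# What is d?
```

{3: 15, 7: 39}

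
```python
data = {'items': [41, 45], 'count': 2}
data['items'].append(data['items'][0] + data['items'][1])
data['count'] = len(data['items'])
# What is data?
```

After line 1: data = {'items': [41, 45], 'count': 2}
After line 2 (append 41 + 45 = 86): data = {'items': [41, 45, 86], 'count': 2}
After line 3 (count = len(items) = 3): data = {'items': [41, 45, 86], 'count': 3}

{'items': [41, 45, 86], 'count': 3}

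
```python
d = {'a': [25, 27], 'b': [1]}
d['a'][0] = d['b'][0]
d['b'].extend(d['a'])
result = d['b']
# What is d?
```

After line 1: d = {'a': [25, 27], 'b': [1]}
After line 2 (a[0] = b[0] = 1): d = {'a': [1, 27], 'b': [1]}
After line 3 (b.extend(a) appends [1, 27]): d = {'a': [1, 27], 'b': [1, 1, 27]}
After line 4: result = d['b'] = [1, 1, 27]

{'a': [1, 27], 'b': [1, 1, 27]}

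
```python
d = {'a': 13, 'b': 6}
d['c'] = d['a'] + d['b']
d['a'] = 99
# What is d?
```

After line 1: d = {'a': 13, 'b': 6}
After line 2 (d['c'] = 13 + 6): d = {'a': 13, 'b': 6, 'c': 19}
After line 3: d = {'a': 99, 'b': 6, 'c': 19}

{'a': 99, 'b': 6, 'c': 19}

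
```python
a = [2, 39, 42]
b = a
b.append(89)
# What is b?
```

After line 1: a = [2, 39, 42]
After line 2 (b = a is an alias, same object): a = [2, 39, 42], b = [2, 39, 42]
After line 3 (b.append mutates the shared list): a = [2, 39, 42, 89], b = [2, 39, 42, 89]

[2, 39, 42, 89]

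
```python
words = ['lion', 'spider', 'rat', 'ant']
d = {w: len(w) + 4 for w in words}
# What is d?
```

{'lion': 8, 'spider': 10, 'rat': 7, 'ant': 7}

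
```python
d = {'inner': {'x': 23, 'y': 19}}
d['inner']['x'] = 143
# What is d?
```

After line 1: d = {'inner': {'x': 23, 'y': 19}}
After line 2 (inner x overwritten): d = {'inner': {'x': 143, 'y': 19}}

{'inner': {'x': 143, 'y': 19}}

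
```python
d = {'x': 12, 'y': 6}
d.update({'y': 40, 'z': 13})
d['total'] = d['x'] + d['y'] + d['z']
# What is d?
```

After line 1: d = {'x': 12, 'y': 6}
After line 2 (y overwritten, z added): d = {'x': 12, 'y': 40, 'z': 13}
After line 3 (total = 12 + 40 + 13 = 65): d = {'x': 12, 'y': 40, 'z': 13, 'total': 65}

{'x': 12, 'y': 40, 'z': 13, 'total': 65}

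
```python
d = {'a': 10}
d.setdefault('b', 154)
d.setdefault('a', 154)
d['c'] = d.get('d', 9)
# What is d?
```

After line 1: d = {'a': 10}
After line 2 (setdefault adds 'b'=154): d = {'a': 10, 'b': 154}
After line 3 (setdefault 'a' no-op, already exists): d = {'a': 10, 'b': 154}
After line 4 (get('d', 9) returns default since 'd' not in d): d = {'a': 10, 'b': 154, 'c': 9}

{'a': 10, 'b': 154, 'c': 9}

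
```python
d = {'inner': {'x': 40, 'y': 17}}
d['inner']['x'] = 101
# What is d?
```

After line 1: d = {'inner': {'x': 40, 'y': 17}}
After line 2 (inner x overwritten): d = {'inner': {'x': 101, 'y': 17}}

{'inner': {'x': 101, 'y': 17}}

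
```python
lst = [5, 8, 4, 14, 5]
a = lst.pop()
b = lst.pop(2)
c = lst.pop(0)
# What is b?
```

After line 1: lst = [5, 8, 4, 14, 5]
After line 2 (pop() -> a = 5): lst = [5, 8, 4, 14]
After line 3 (pop(2) -> b = 4): lst = [5, 8, 14]
After line 4 (pop(0) -> c = 5): lst = [8, 14]

4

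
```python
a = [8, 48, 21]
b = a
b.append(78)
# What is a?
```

After line 1: a = [8, 48, 21]
After line 2 (b = a is an alias, same object): a = [8, 48, 21], b = [8, 48, 21]
After line 3 (b.append mutates the shared list): a = [8, 48, 21, 78], b = [8, 48, 21, 78]

[8, 48, 21, 78]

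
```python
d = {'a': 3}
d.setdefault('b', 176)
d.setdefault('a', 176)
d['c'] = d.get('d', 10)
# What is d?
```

After line 1: d = {'a': 3}
After line 2 (setdefault adds 'b'=176): d = {'a': 3, 'b': 176}
After line 3 (setdefault 'a' no-op, already exists): d = {'a': 3, 'b': 176}
After line 4 (get('d', 10) returns default since 'd' not in d): d = {'a': 3, 'b': 176, 'c': 10}

{'a': 3, 'b': 176, 'c': 10}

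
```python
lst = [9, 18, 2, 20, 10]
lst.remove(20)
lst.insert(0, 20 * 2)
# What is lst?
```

After line 1: lst = [9, 18, 2, 20, 10]
After line 2 (remove first 20): lst = [9, 18, 2, 10]
After line 3 (insert 40 at index 0): lst = [40, 9, 18, 2, 10]

[40, 9, 18, 2, 10]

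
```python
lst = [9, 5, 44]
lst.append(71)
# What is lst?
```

[9, 5, 44, 71]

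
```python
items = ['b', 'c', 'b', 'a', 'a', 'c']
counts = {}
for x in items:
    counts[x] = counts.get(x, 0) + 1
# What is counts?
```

Initial: counts = {}, items = ['b', 'c', 'b', 'a', 'a', 'c']
See 'b': counts = {'b': 1}
See 'c': counts = {'b': 1, 'c': 1}
See 'b': counts = {'b': 2, 'c': 1}
See 'a': counts = {'b': 2, 'c': 1, 'a': 1}
See 'a': counts = {'b': 2, 'c': 1, 'a': 2}
See 'c': counts = {'b': 2, 'c': 2, 'a': 2}

{'b': 2, 'c': 2, 'a': 2}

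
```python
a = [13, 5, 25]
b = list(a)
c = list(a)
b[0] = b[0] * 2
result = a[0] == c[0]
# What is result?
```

After line 1: a = [13, 5, 25]
After line 2 (b = list(a), copy): a = [13, 5, 25], b = [13, 5, 25]
After line 3 (c = list(a) is a copy, new object): c = [13, 5, 25]
After line 4 (b[0] = 13 * 2 = 26; only b mutates (copy)): a = [13, 5, 25], b = [26, 5, 25], c = [13, 5, 25]
After line 5 (a[0] = 13, c[0] = 13; result = True)

True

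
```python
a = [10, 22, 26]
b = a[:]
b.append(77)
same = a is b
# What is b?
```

After line 1: a = [10, 22, 26]
After line 2 (b = a[:] is a shallow copy, new object): a = [10, 22, 26], b = [10, 22, 26]
After line 3 (append only mutates b): a = [10, 22, 26], b = [10, 22, 26, 77]
After line 4 (same = a is b; different objects -> False): same = False

[10, 22, 26, 77]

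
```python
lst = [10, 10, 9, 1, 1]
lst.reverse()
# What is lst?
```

[1, 1, 9, 10, 10]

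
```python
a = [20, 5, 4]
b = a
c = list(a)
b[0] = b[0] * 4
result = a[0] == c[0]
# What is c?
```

After line 1: a = [20, 5, 4]
After line 2 (b = a, alias): a = [20, 5, 4], b = [20, 5, 4]
After line 3 (c = list(a) is a copy, new object): c = [20, 5, 4]
After line 4 (b[0] = 20 * 4 = 80; mutates shared a/b): a = b = [80, 5, 4], c = [20, 5, 4]
After line 5 (a[0] = 80, c[0] = 20; result = False)

[20, 5, 4]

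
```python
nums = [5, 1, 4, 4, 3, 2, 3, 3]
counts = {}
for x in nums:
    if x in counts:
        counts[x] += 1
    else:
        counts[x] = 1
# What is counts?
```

Initial: counts = {}, nums = [5, 1, 4, 4, 3, 2, 3, 3]
See 5: counts = {5: 1}
See 1: counts = {5: 1, 1: 1}
See 4: counts = {5: 1, 1: 1, 4: 1}
See 4: counts = {5: 1, 1: 1, 4: 2}
See 3: counts = {5: 1, 1: 1, 4: 2, 3: 1}
See 2: counts = {5: 1, 1: 1, 4: 2, 3: 1, 2: 1}
See 3: counts = {5: 1, 1: 1, 4: 2, 3: 2, 2: 1}
See 3: counts = {5: 1, 1: 1, 4: 2, 3: 3, 2: 1}

{5: 1, 1: 1, 4: 2, 3: 3, 2: 1}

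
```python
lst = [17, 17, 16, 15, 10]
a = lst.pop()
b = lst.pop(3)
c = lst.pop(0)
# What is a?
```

After line 1: lst = [17, 17, 16, 15, 10]
After line 2 (pop() -> a = 10): lst = [17, 17, 16, 15]
After line 3 (pop(3) -> b = 15): lst = [17, 17, 16]
After line 4 (pop(0) -> c = 17): lst = [17, 16]

10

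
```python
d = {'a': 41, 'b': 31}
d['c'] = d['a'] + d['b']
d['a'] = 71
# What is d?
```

After line 1: d = {'a': 41, 'b': 31}
After line 2 (d['c'] = 41 + 31): d = {'a': 41, 'b': 31, 'c': 72}
After line 3: d = {'a': 71, 'b': 31, 'c': 72}

{'a': 71, 'b': 31, 'c': 72}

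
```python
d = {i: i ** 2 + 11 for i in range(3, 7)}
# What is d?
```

{3: 20, 4: 27, 5: 36, 6: 47}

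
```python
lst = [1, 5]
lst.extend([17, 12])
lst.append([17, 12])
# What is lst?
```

After line 1: lst = [1, 5]
After line 2 (extend unpacks [17, 12]): lst = [1, 5, 17, 12]
After line 3 (append adds [17, 12] as single element): lst = [1, 5, 17, 12, [17, 12]]

[1, 5, 17, 12, [17, 12]]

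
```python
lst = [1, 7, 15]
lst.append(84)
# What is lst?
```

[1, 7, 15, 84]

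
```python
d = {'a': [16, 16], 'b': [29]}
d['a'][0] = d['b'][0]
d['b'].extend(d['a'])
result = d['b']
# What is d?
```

After line 1: d = {'a': [16, 16], 'b': [29]}
After line 2 (a[0] = b[0] = 29): d = {'a': [29, 16], 'b': [29]}
After line 3 (b.extend(a) appends [29, 16]): d = {'a': [29, 16], 'b': [29, 29, 16]}
After line 4: result = d['b'] = [29, 29, 16]

{'a': [29, 16], 'b': [29, 29, 16]}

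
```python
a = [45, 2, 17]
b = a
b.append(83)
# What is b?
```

After line 1: a = [45, 2, 17]
After line 2 (b = a is an alias, same object): a = [45, 2, 17], b = [45, 2, 17]
After line 3 (b.append mutates the shared list): a = [45, 2, 17, 83], b = [45, 2, 17, 83]

[45, 2, 17, 83]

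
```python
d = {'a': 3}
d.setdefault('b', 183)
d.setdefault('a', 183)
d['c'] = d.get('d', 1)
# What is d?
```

After line 1: d = {'a': 3}
After line 2 (setdefault adds 'b'=183): d = {'a': 3, 'b': 183}
After line 3 (setdefault 'a' no-op, already exists): d = {'a': 3, 'b': 183}
After line 4 (get('d', 1) returns default since 'd' not in d): d = {'a': 3, 'b': 183, 'c': 1}

{'a': 3, 'b': 183, 'c': 1}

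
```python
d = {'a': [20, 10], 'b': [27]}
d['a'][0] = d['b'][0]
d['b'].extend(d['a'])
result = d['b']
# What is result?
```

After line 1: d = {'a': [20, 10], 'b': [27]}
After line 2 (a[0] = b[0] = 27): d = {'a': [27, 10], 'b': [27]}
After line 3 (b.extend(a) appends [27, 10]): d = {'a': [27, 10], 'b': [27, 27, 10]}
After line 4: result = d['b'] = [27, 27, 10]

[27, 27, 10]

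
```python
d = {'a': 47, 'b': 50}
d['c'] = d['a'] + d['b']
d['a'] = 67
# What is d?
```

After line 1: d = {'a': 47, 'b': 50}
After line 2 (d['c'] = 47 + 50): d = {'a': 47, 'b': 50, 'c': 97}
After line 3: d = {'a': 67, 'b': 50, 'c': 97}

{'a': 67, 'b': 50, 'c': 97}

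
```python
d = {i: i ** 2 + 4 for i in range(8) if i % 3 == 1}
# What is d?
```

{1: 5, 4: 20, 7: 53}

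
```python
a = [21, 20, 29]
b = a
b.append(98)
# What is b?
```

After line 1: a = [21, 20, 29]
After line 2 (b = a is an alias, same object): a = [21, 20, 29], b = [21, 20, 29]
After line 3 (b.append mutates the shared list): a = [21, 20, 29, 98], b = [21, 20, 29, 98]

[21, 20, 29, 98]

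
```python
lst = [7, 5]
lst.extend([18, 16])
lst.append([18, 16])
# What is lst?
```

After line 1: lst = [7, 5]
After line 2 (extend unpacks [18, 16]): lst = [7, 5, 18, 16]
After line 3 (append adds [18, 16] as single element): lst = [7, 5, 18, 16, [18, 16]]

[7, 5, 18, 16, [18, 16]]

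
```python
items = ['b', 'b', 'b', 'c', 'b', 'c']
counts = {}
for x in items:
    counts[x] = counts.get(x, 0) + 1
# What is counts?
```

Initial: counts = {}, items = ['b', 'b', 'b', 'c', 'b', 'c']
See 'b': counts = {'b': 1}
See 'b': counts = {'b': 2}
See 'b': counts = {'b': 3}
See 'c': counts = {'b': 3, 'c': 1}
See 'b': counts = {'b': 4, 'c': 1}
See 'c': counts = {'b': 4, 'c': 2}

{'b': 4, 'c': 2}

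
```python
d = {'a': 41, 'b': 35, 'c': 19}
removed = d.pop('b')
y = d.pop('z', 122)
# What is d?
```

After line 1: d = {'a': 41, 'b': 35, 'c': 19}
After line 2 (pop 'b' returns 35): d = {'a': 41, 'c': 19}, removed = 35
After line 3 (pop 'z' missing, returns default 122): d = {'a': 41, 'c': 19}, y = 122

{'a': 41, 'c': 19}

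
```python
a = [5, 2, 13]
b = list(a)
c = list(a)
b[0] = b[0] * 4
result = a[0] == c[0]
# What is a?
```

After line 1: a = [5, 2, 13]
After line 2 (b = list(a), copy): a = [5, 2, 13], b = [5, 2, 13]
After line 3 (c = list(a) is a copy, new object): c = [5, 2, 13]
After line 4 (b[0] = 5 * 4 = 20; only b mutates (copy)): a = [5, 2, 13], b = [20, 2, 13], c = [5, 2, 13]
After line 5 (a[0] = 5, c[0] = 5; result = True)

[5, 2, 13]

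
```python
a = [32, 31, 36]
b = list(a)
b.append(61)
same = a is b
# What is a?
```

After line 1: a = [32, 31, 36]
After line 2 (b = list(a) is a shallow copy, new object): a = [32, 31, 36], b = [32, 31, 36]
After line 3 (append only mutates b): a = [32, 31, 36], b = [32, 31, 36, 61]
After line 4 (same = a is b; different objects -> False): same = False

[32, 31, 36]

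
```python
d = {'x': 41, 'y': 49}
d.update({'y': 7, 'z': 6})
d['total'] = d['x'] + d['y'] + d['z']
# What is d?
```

After line 1: d = {'x': 41, 'y': 49}
After line 2 (y overwritten, z added): d = {'x': 41, 'y': 7, 'z': 6}
After line 3 (total = 41 + 7 + 6 = 54): d = {'x': 41, 'y': 7, 'z': 6, 'total': 54}

{'x': 41, 'y': 7, 'z': 6, 'total': 54}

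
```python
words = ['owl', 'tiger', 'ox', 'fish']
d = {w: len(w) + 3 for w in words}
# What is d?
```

{'owl': 6, 'tiger': 8, 'ox': 5, 'fish': 7}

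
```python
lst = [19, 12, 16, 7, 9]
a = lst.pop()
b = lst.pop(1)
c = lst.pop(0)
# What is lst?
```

After line 1: lst = [19, 12, 16, 7, 9]
After line 2 (pop() -> a = 9): lst = [19, 12, 16, 7]
After line 3 (pop(1) -> b = 12): lst = [19, 16, 7]
After line 4 (pop(0) -> c = 19): lst = [16, 7]

[16, 7]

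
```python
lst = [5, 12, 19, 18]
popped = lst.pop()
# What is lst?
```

[5, 12, 19]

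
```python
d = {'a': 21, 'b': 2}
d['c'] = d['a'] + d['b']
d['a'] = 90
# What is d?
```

After line 1: d = {'a': 21, 'b': 2}
After line 2 (d['c'] = 21 + 2): d = {'a': 21, 'b': 2, 'c': 23}
After line 3: d = {'a': 90, 'b': 2, 'c': 23}

{'a': 90, 'b': 2, 'c': 23}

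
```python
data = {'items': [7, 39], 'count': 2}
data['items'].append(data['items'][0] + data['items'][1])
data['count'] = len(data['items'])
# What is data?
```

After line 1: data = {'items': [7, 39], 'count': 2}
After line 2 (append 7 + 39 = 46): data = {'items': [7, 39, 46], 'count': 2}
After line 3 (count = len(items) = 3): data = {'items': [7, 39, 46], 'count': 3}

{'items': [7, 39, 46], 'count': 3}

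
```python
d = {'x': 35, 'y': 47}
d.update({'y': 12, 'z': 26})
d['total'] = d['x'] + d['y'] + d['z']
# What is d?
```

After line 1: d = {'x': 35, 'y': 47}
After line 2 (y overwritten, z added): d = {'x': 35, 'y': 12, 'z': 26}
After line 3 (total = 35 + 12 + 26 = 73): d = {'x': 35, 'y': 12, 'z': 26, 'total': 73}

{'x': 35, 'y': 12, 'z': 26, 'total': 73}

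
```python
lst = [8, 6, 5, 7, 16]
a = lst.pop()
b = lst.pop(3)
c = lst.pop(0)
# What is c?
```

After line 1: lst = [8, 6, 5, 7, 16]
After line 2 (pop() -> a = 16): lst = [8, 6, 5, 7]
After line 3 (pop(3) -> b = 7): lst = [8, 6, 5]
After line 4 (pop(0) -> c = 8): lst = [6, 5]

8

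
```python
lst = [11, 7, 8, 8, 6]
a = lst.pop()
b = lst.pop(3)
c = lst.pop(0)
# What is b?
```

After line 1: lst = [11, 7, 8, 8, 6]
After line 2 (pop() -> a = 6): lst = [11, 7, 8, 8]
After line 3 (pop(3) -> b = 8): lst = [11, 7, 8]
After line 4 (pop(0) -> c = 11): lst = [7, 8]

8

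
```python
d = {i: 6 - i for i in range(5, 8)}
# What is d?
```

{5: 1, 6: 0, 7: -1}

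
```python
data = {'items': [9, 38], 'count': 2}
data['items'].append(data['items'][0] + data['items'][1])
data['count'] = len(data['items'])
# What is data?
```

After line 1: data = {'items': [9, 38], 'count': 2}
After line 2 (append 9 + 38 = 47): data = {'items': [9, 38, 47], 'count': 2}
After line 3 (count = len(items) = 3): data = {'items': [9, 38, 47], 'count': 3}

{'items': [9, 38, 47], 'count': 3}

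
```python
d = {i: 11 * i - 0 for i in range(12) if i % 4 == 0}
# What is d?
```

{0: 0, 4: 44, 8: 88}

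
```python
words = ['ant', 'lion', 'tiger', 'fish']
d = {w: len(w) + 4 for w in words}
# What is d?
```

{'ant': 7, 'lion': 8, 'tiger': 9, 'fish': 8}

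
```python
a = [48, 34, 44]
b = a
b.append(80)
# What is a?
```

After line 1: a = [48, 34, 44]
After line 2 (b = a is an alias, same object): a = [48, 34, 44], b = [48, 34, 44]
After line 3 (b.append mutates the shared list): a = [48, 34, 44, 80], b = [48, 34, 44, 80]

[48, 34, 44, 80]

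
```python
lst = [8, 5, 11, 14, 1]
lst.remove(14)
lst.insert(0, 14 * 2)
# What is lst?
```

After line 1: lst = [8, 5, 11, 14, 1]
After line 2 (remove first 14): lst = [8, 5, 11, 1]
After line 3 (insert 28 at index 0): lst = [28, 8, 5, 11, 1]

[28, 8, 5, 11, 1]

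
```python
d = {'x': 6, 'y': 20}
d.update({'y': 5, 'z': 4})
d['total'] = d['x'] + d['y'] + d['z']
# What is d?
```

After line 1: d = {'x': 6, 'y': 20}
After line 2 (y overwritten, z added): d = {'x': 6, 'y': 5, 'z': 4}
After line 3 (total = 6 + 5 + 4 = 15): d = {'x': 6, 'y': 5, 'z': 4, 'total': 15}

{'x': 6, 'y': 5, 'z': 4, 'total': 15}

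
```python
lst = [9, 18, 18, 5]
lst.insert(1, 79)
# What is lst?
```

[9, 79, 18, 18, 5]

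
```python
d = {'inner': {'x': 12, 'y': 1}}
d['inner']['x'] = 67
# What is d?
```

After line 1: d = {'inner': {'x': 12, 'y': 1}}
After line 2 (inner x overwritten): d = {'inner': {'x': 67, 'y': 1}}

{'inner': {'x': 67, 'y': 1}}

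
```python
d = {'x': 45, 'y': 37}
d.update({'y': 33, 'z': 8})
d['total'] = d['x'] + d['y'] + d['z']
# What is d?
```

After line 1: d = {'x': 45, 'y': 37}
After line 2 (y overwritten, z added): d = {'x': 45, 'y': 33, 'z': 8}
After line 3 (total = 45 + 33 + 8 = 86): d = {'x': 45, 'y': 33, 'z': 8, 'total': 86}

{'x': 45, 'y': 33, 'z': 8, 'total': 86}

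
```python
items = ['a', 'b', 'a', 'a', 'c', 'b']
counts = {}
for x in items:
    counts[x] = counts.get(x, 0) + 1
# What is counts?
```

Initial: counts = {}, items = ['a', 'b', 'a', 'a', 'c', 'b']
See 'a': counts = {'a': 1}
See 'b': counts = {'a': 1, 'b': 1}
See 'a': counts = {'a': 2, 'b': 1}
See 'a': counts = {'a': 3, 'b': 1}
See 'c': counts = {'a': 3, 'b': 1, 'c': 1}
See 'b': counts = {'a': 3, 'b': 2, 'c': 1}

{'a': 3, 'b': 2, 'c': 1}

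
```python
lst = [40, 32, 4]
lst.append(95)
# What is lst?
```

[40, 32, 4, 95]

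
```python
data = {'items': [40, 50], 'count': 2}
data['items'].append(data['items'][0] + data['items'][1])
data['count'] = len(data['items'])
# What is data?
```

After line 1: data = {'items': [40, 50], 'count': 2}
After line 2 (append 40 + 50 = 90): data = {'items': [40, 50, 90], 'count': 2}
After line 3 (count = len(items) = 3): data = {'items': [40, 50, 90], 'count': 3}

{'items': [40, 50, 90], 'count': 3}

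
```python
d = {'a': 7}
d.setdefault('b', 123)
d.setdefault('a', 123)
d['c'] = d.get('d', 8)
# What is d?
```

After line 1: d = {'a': 7}
After line 2 (setdefault adds 'b'=123): d = {'a': 7, 'b': 123}
After line 3 (setdefault 'a' no-op, already exists): d = {'a': 7, 'b': 123}
After line 4 (get('d', 8) returns default since 'd' not in d): d = {'a': 7, 'b': 123, 'c': 8}

{'a': 7, 'b': 123, 'c': 8}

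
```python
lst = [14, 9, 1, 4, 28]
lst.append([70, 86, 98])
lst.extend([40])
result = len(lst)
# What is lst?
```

After line 1: lst = [14, 9, 1, 4, 28]
After line 2 (append adds [70, 86, 98] as single element): lst = [14, 9, 1, 4, 28, [70, 86, 98]]
After line 3 (extend unpacks [40], adds 40): lst = [14, 9, 1, 4, 28, [70, 86, 98], 40]
After line 4: result = len(lst) = 7

[14, 9, 1, 4, 28, [70, 86, 98], 40]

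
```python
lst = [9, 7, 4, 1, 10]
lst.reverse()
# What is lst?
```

[10, 1, 4, 7, 9]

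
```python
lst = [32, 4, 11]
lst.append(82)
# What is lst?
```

[32, 4, 11, 82]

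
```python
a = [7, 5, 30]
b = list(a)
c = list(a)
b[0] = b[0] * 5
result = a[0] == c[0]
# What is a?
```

After line 1: a = [7, 5, 30]
After line 2 (b = list(a), copy): a = [7, 5, 30], b = [7, 5, 30]
After line 3 (c = list(a) is a copy, new object): c = [7, 5, 30]
After line 4 (b[0] = 7 * 5 = 35; only b mutates (copy)): a = [7, 5, 30], b = [35, 5, 30], c = [7, 5, 30]
After line 5 (a[0] = 7, c[0] = 7; result = True)

[7, 5, 30]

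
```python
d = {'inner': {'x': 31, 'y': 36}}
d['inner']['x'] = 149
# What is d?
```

After line 1: d = {'inner': {'x': 31, 'y': 36}}
After line 2 (inner x overwritten): d = {'inner': {'x': 149, 'y': 36}}

{'inner': {'x': 149, 'y': 36}}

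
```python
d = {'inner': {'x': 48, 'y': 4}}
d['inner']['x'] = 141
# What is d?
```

After line 1: d = {'inner': {'x': 48, 'y': 4}}
After line 2 (inner x overwritten): d = {'inner': {'x': 141, 'y': 4}}

{'inner': {'x': 141, 'y': 4}}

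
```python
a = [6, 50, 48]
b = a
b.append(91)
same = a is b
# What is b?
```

After line 1: a = [6, 50, 48]
After line 2 (b = a is an alias, same object): a = [6, 50, 48], b = [6, 50, 48]
After line 3 (b.append mutates the shared list): a = [6, 50, 48, 91], b = [6, 50, 48, 91]
After line 4 (same = a is b; same object -> True): same = True

[6, 50, 48, 91]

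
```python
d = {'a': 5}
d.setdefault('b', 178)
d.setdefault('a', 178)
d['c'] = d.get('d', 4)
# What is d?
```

After line 1: d = {'a': 5}
After line 2 (setdefault adds 'b'=178): d = {'a': 5, 'b': 178}
After line 3 (setdefault 'a' no-op, already exists): d = {'a': 5, 'b': 178}
After line 4 (get('d', 4) returns default since 'd' not in d): d = {'a': 5, 'b': 178, 'c': 4}

{'a': 5, 'b': 178, 'c': 4}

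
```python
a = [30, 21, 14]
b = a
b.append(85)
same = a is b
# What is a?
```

After line 1: a = [30, 21, 14]
After line 2 (b = a is an alias, same object): a = [30, 21, 14], b = [30, 21, 14]
After line 3 (b.append mutates the shared list): a = [30, 21, 14, 85], b = [30, 21, 14, 85]
After line 4 (same = a is b; same object -> True): same = True

[30, 21, 14, 85]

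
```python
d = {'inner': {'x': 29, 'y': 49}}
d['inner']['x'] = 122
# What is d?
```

After line 1: d = {'inner': {'x': 29, 'y': 49}}
After line 2 (inner x overwritten): d = {'inner': {'x': 122, 'y': 49}}

{'inner': {'x': 122, 'y': 49}}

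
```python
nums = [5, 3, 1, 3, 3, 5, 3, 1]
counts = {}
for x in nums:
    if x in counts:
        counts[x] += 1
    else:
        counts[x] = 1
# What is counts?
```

Initial: counts = {}, nums = [5, 3, 1, 3, 3, 5, 3, 1]
See 5: counts = {5: 1}
See 3: counts = {5: 1, 3: 1}
See 1: counts = {5: 1, 3: 1, 1: 1}
See 3: counts = {5: 1, 3: 2, 1: 1}
See 3: counts = {5: 1, 3: 3, 1: 1}
See 5: counts = {5: 2, 3: 3, 1: 1}
See 3: counts = {5: 2, 3: 4, 1: 1}
See 1: counts = {5: 2, 3: 4, 1: 2}

{5: 2, 3: 4, 1: 2}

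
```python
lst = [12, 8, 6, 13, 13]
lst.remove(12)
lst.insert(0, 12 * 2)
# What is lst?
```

After line 1: lst = [12, 8, 6, 13, 13]
After line 2 (remove first 12): lst = [8, 6, 13, 13]
After line 3 (insert 24 at index 0): lst = [24, 8, 6, 13, 13]

[24, 8, 6, 13, 13]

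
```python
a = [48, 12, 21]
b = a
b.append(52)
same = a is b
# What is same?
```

After line 1: a = [48, 12, 21]
After line 2 (b = a is an alias, same object): a = [48, 12, 21], b = [48, 12, 21]
After line 3 (b.append mutates the shared list): a = [48, 12, 21, 52], b = [48, 12, 21, 52]
After line 4 (same = a is b; same object -> True): same = True

True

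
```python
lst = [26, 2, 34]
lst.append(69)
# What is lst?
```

[26, 2, 34, 69]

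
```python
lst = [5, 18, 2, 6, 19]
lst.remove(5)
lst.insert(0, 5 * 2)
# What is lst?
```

After line 1: lst = [5, 18, 2, 6, 19]
After line 2 (remove first 5): lst = [18, 2, 6, 19]
After line 3 (insert 10 at index 0): lst = [10, 18, 2, 6, 19]

[10, 18, 2, 6, 19]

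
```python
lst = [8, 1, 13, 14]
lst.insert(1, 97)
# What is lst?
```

[8, 97, 1, 13, 14]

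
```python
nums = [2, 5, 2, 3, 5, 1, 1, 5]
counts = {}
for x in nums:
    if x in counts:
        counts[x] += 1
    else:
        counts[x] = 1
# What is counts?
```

Initial: counts = {}, nums = [2, 5, 2, 3, 5, 1, 1, 5]
See 2: counts = {2: 1}
See 5: counts = {2: 1, 5: 1}
See 2: counts = {2: 2, 5: 1}
See 3: counts = {2: 2, 5: 1, 3: 1}
See 5: counts = {2: 2, 5: 2, 3: 1}
See 1: counts = {2: 2, 5: 2, 3: 1, 1: 1}
See 1: counts = {2: 2, 5: 2, 3: 1, 1: 2}
See 5: counts = {2: 2, 5: 3, 3: 1, 1: 2}

{2: 2, 5: 3, 3: 1, 1: 2}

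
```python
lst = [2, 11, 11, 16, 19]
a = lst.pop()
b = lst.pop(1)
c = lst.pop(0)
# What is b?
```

After line 1: lst = [2, 11, 11, 16, 19]
After line 2 (pop() -> a = 19): lst = [2, 11, 11, 16]
After line 3 (pop(1) -> b = 11): lst = [2, 11, 16]
After line 4 (pop(0) -> c = 2): lst = [11, 16]

11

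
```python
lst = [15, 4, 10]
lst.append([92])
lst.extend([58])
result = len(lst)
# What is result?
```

After line 1: lst = [15, 4, 10]
After line 2 (append adds [92] as single element): lst = [15, 4, 10, [92]]
After line 3 (extend unpacks [58], adds 58): lst = [15, 4, 10, [92], 58]
After line 4: result = len(lst) = 5

5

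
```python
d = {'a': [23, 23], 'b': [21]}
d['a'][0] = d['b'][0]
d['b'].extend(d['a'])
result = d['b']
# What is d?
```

After line 1: d = {'a': [23, 23], 'b': [21]}
After line 2 (a[0] = b[0] = 21): d = {'a': [21, 23], 'b': [21]}
After line 3 (b.extend(a) appends [21, 23]): d = {'a': [21, 23], 'b': [21, 21, 23]}
After line 4: result = d['b'] = [21, 21, 23]

{'a': [21, 23], 'b': [21, 21, 23]}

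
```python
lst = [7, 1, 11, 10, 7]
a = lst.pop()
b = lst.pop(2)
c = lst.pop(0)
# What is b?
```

After line 1: lst = [7, 1, 11, 10, 7]
After line 2 (pop() -> a = 7): lst = [7, 1, 11, 10]
After line 3 (pop(2) -> b = 11): lst = [7, 1, 10]
After line 4 (pop(0) -> c = 7): lst = [1, 10]

11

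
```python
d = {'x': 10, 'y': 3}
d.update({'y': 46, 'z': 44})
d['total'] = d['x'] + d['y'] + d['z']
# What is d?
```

After line 1: d = {'x': 10, 'y': 3}
After line 2 (y overwritten, z added): d = {'x': 10, 'y': 46, 'z': 44}
After line 3 (total = 10 + 46 + 44 = 100): d = {'x': 10, 'y': 46, 'z': 44, 'total': 100}

{'x': 10, 'y': 46, 'z': 44, 'total': 100}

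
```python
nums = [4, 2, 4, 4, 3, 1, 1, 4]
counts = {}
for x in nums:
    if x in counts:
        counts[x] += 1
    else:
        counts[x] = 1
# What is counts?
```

Initial: counts = {}, nums = [4, 2, 4, 4, 3, 1, 1, 4]
See 4: counts = {4: 1}
See 2: counts = {4: 1, 2: 1}
See 4: counts = {4: 2, 2: 1}
See 4: counts = {4: 3, 2: 1}
See 3: counts = {4: 3, 2: 1, 3: 1}
See 1: counts = {4: 3, 2: 1, 3: 1, 1: 1}
See 1: counts = {4: 3, 2: 1, 3: 1, 1: 2}
See 4: counts = {4: 4, 2: 1, 3: 1, 1: 2}

{4: 4, 2: 1, 3: 1, 1: 2}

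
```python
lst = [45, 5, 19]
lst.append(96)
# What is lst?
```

[45, 5, 19, 96]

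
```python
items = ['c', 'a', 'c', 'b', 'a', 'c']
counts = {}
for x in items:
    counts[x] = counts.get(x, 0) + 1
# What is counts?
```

Initial: counts = {}, items = ['c', 'a', 'c', 'b', 'a', 'c']
See 'c': counts = {'c': 1}
See 'a': counts = {'c': 1, 'a': 1}
See 'c': counts = {'c': 2, 'a': 1}
See 'b': counts = {'c': 2, 'a': 1, 'b': 1}
See 'a': counts = {'c': 2, 'a': 2, 'b': 1}
See 'c': counts = {'c': 3, 'a': 2, 'b': 1}

{'c': 3, 'a': 2, 'b': 1}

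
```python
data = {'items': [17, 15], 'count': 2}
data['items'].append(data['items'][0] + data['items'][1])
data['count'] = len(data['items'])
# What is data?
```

After line 1: data = {'items': [17, 15], 'count': 2}
After line 2 (append 17 + 15 = 32): data = {'items': [17, 15, 32], 'count': 2}
After line 3 (count = len(items) = 3): data = {'items': [17, 15, 32], 'count': 3}

{'items': [17, 15, 32], 'count': 3}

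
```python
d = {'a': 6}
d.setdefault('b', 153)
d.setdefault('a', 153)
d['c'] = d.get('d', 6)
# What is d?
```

After line 1: d = {'a': 6}
After line 2 (setdefault adds 'b'=153): d = {'a': 6, 'b': 153}
After line 3 (setdefault 'a' no-op, already exists): d = {'a': 6, 'b': 153}
After line 4 (get('d', 6) returns default since 'd' not in d): d = {'a': 6, 'b': 153, 'c': 6}

{'a': 6, 'b': 153, 'c': 6}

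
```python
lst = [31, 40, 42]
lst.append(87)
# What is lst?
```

[31, 40, 42, 87]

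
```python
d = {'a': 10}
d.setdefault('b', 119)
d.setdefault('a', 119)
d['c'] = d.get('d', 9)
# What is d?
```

After line 1: d = {'a': 10}
After line 2 (setdefault adds 'b'=119): d = {'a': 10, 'b': 119}
After line 3 (setdefault 'a' no-op, already exists): d = {'a': 10, 'b': 119}
After line 4 (get('d', 9) returns default since 'd' not in d): d = {'a': 10, 'b': 119, 'c': 9}

{'a': 10, 'b': 119, 'c': 9}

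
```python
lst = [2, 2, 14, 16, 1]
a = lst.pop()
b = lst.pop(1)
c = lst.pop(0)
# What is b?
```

After line 1: lst = [2, 2, 14, 16, 1]
After line 2 (pop() -> a = 1): lst = [2, 2, 14, 16]
After line 3 (pop(1) -> b = 2): lst = [2, 14, 16]
After line 4 (pop(0) -> c = 2): lst = [14, 16]

2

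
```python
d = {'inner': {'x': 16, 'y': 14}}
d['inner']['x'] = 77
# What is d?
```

After line 1: d = {'inner': {'x': 16, 'y': 14}}
After line 2 (inner x overwritten): d = {'inner': {'x': 77, 'y': 14}}

{'inner': {'x': 77, 'y': 14}}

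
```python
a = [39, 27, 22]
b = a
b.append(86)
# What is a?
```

After line 1: a = [39, 27, 22]
After line 2 (b = a is an alias, same object): a = [39, 27, 22], b = [39, 27, 22]
After line 3 (b.append mutates the shared list): a = [39, 27, 22, 86], b = [39, 27, 22, 86]

[39, 27, 22, 86]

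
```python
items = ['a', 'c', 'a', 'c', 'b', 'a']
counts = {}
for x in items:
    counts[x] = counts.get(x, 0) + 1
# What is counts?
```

Initial: counts = {}, items = ['a', 'c', 'a', 'c', 'b', 'a']
See 'a': counts = {'a': 1}
See 'c': counts = {'a': 1, 'c': 1}
See 'a': counts = {'a': 2, 'c': 1}
See 'c': counts = {'a': 2, 'c': 2}
See 'b': counts = {'a': 2, 'c': 2, 'b': 1}
See 'a': counts = {'a': 3, 'c': 2, 'b': 1}

{'a': 3, 'c': 2, 'b': 1}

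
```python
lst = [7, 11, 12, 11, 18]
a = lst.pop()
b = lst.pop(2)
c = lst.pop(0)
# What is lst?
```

After line 1: lst = [7, 11, 12, 11, 18]
After line 2 (pop() -> a = 18): lst = [7, 11, 12, 11]
After line 3 (pop(2) -> b = 12): lst = [7, 11, 11]
After line 4 (pop(0) -> c = 7): lst = [11, 11]

[11, 11]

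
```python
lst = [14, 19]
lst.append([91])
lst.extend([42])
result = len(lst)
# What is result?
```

After line 1: lst = [14, 19]
After line 2 (append adds [91] as single element): lst = [14, 19, [91]]
After line 3 (extend unpacks [42], adds 42): lst = [14, 19, [91], 42]
After line 4: result = len(lst) = 4

4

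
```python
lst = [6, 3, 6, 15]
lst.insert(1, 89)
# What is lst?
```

[6, 89, 3, 6, 15]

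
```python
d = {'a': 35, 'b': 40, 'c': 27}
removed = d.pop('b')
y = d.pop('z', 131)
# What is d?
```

After line 1: d = {'a': 35, 'b': 40, 'c': 27}
After line 2 (pop 'b' returns 40): d = {'a': 35, 'c': 27}, removed = 40
After line 3 (pop 'z' missing, returns default 131): d = {'a': 35, 'c': 27}, y = 131

{'a': 35, 'c': 27}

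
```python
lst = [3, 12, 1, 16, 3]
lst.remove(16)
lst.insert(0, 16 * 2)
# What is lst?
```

After line 1: lst = [3, 12, 1, 16, 3]
After line 2 (remove first 16): lst = [3, 12, 1, 3]
After line 3 (insert 32 at index 0): lst = [32, 3, 12, 1, 3]

[32, 3, 12, 1, 3]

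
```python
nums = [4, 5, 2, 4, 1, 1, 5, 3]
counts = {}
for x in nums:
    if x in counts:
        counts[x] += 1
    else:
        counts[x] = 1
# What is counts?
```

Initial: counts = {}, nums = [4, 5, 2, 4, 1, 1, 5, 3]
See 4: counts = {4: 1}
See 5: counts = {4: 1, 5: 1}
See 2: counts = {4: 1, 5: 1, 2: 1}
See 4: counts = {4: 2, 5: 1, 2: 1}
See 1: counts = {4: 2, 5: 1, 2: 1, 1: 1}
See 1: counts = {4: 2, 5: 1, 2: 1, 1: 2}
See 5: counts = {4: 2, 5: 2, 2: 1, 1: 2}
See 3: counts = {4: 2, 5: 2, 2: 1, 1: 2, 3: 1}

{4: 2, 5: 2, 2: 1, 1: 2, 3: 1}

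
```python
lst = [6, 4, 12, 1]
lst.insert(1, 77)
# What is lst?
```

[6, 77, 4, 12, 1]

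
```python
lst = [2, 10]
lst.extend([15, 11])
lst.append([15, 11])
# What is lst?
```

After line 1: lst = [2, 10]
After line 2 (extend unpacks [15, 11]): lst = [2, 10, 15, 11]
After line 3 (append adds [15, 11] as single element): lst = [2, 10, 15, 11, [15, 11]]

[2, 10, 15, 11, [15, 11]]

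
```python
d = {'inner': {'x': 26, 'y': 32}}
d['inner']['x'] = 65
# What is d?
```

After line 1: d = {'inner': {'x': 26, 'y': 32}}
After line 2 (inner x overwritten): d = {'inner': {'x': 65, 'y': 32}}

{'inner': {'x': 65, 'y': 32}}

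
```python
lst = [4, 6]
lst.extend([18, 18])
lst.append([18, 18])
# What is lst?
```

After line 1: lst = [4, 6]
After line 2 (extend unpacks [18, 18]): lst = [4, 6, 18, 18]
After line 3 (append adds [18, 18] as single element): lst = [4, 6, 18, 18, [18, 18]]

[4, 6, 18, 18, [18, 18]]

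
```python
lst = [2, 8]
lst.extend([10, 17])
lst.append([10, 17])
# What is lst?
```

After line 1: lst = [2, 8]
After line 2 (extend unpacks [10, 17]): lst = [2, 8, 10, 17]
After line 3 (append adds [10, 17] as single element): lst = [2, 8, 10, 17, [10, 17]]

[2, 8, 10, 17, [10, 17]]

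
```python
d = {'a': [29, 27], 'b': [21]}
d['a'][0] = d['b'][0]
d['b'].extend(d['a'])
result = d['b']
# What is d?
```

After line 1: d = {'a': [29, 27], 'b': [21]}
After line 2 (a[0] = b[0] = 21): d = {'a': [21, 27], 'b': [21]}
After line 3 (b.extend(a) appends [21, 27]): d = {'a': [21, 27], 'b': [21, 21, 27]}
After line 4: result = d['b'] = [21, 21, 27]

{'a': [21, 27], 'b': [21, 21, 27]}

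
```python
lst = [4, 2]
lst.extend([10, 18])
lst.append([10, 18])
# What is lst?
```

After line 1: lst = [4, 2]
After line 2 (extend unpacks [10, 18]): lst = [4, 2, 10, 18]
After line 3 (append adds [10, 18] as single element): lst = [4, 2, 10, 18, [10, 18]]

[4, 2, 10, 18, [10, 18]]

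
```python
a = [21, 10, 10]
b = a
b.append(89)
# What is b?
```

After line 1: a = [21, 10, 10]
After line 2 (b = a is an alias, same object): a = [21, 10, 10], b = [21, 10, 10]
After line 3 (b.append mutates the shared list): a = [21, 10, 10, 89], b = [21, 10, 10, 89]

[21, 10, 10, 89]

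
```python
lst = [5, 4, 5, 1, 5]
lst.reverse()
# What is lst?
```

[5, 1, 5, 4, 5]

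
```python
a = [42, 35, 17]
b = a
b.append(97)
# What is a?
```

After line 1: a = [42, 35, 17]
After line 2 (b = a is an alias, same object): a = [42, 35, 17], b = [42, 35, 17]
After line 3 (b.append mutates the shared list): a = [42, 35, 17, 97], b = [42, 35, 17, 97]

[42, 35, 17, 97]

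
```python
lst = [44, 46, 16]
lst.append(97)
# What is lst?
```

[44, 46, 16, 97]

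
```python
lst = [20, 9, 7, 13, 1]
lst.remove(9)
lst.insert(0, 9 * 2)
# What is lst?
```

After line 1: lst = [20, 9, 7, 13, 1]
After line 2 (remove first 9): lst = [20, 7, 13, 1]
After line 3 (insert 18 at index 0): lst = [18, 20, 7, 13, 1]

[18, 20, 7, 13, 1]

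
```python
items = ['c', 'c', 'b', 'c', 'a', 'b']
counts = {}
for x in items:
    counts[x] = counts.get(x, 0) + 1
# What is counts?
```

Initial: counts = {}, items = ['c', 'c', 'b', 'c', 'a', 'b']
See 'c': counts = {'c': 1}
See 'c': counts = {'c': 2}
See 'b': counts = {'c': 2, 'b': 1}
See 'c': counts = {'c': 3, 'b': 1}
See 'a': counts = {'c': 3, 'b': 1, 'a': 1}
See 'b': counts = {'c': 3, 'b': 2, 'a': 1}

{'c': 3, 'b': 2, 'a': 1}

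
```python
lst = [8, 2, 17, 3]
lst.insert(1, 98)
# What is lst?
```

[8, 98, 2, 17, 3]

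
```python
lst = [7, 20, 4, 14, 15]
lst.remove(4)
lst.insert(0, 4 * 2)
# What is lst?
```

After line 1: lst = [7, 20, 4, 14, 15]
After line 2 (remove first 4): lst = [7, 20, 14, 15]
After line 3 (insert 8 at index 0): lst = [8, 7, 20, 14, 15]

[8, 7, 20, 14, 15]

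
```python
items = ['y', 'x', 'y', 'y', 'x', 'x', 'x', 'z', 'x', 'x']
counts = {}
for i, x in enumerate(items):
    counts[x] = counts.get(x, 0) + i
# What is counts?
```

Initial: counts = {}, items = ['y', 'x', 'y', 'y', 'x', 'x', 'x', 'z', 'x', 'x']
i=0, x='y': counts = {'y': 0}
i=1, x='x': counts = {'y': 0, 'x': 1}
i=2, x='y': counts = {'y': 2, 'x': 1}
i=3, x='y': counts = {'y': 5, 'x': 1}
i=4, x='x': counts = {'y': 5, 'x': 5}
i=5, x='x': counts = {'y': 5, 'x': 10}
i=6, x='x': counts = {'y': 5, 'x': 16}
i=7, x='z': counts = {'y': 5, 'x': 16, 'z': 7}
i=8, x='x': counts = {'y': 5, 'x': 24, 'z': 7}
i=9, x='x': counts = {'y': 5, 'x': 33, 'z': 7}

{'y': 5, 'x': 33, 'z': 7}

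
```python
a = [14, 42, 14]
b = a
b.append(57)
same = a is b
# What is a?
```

After line 1: a = [14, 42, 14]
After line 2 (b = a is an alias, same object): a = [14, 42, 14], b = [14, 42, 14]
After line 3 (b.append mutates the shared list): a = [14, 42, 14, 57], b = [14, 42, 14, 57]
After line 4 (same = a is b; same object -> True): same = True

[14, 42, 14, 57]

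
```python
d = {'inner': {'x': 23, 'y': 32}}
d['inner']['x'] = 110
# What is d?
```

After line 1: d = {'inner': {'x': 23, 'y': 32}}
After line 2 (inner x overwritten): d = {'inner': {'x': 110, 'y': 32}}

{'inner': {'x': 110, 'y': 32}}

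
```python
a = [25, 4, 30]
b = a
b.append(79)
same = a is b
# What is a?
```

After line 1: a = [25, 4, 30]
After line 2 (b = a is an alias, same object): a = [25, 4, 30], b = [25, 4, 30]
After line 3 (b.append mutates the shared list): a = [25, 4, 30, 79], b = [25, 4, 30, 79]
After line 4 (same = a is b; same object -> True): same = True

[25, 4, 30, 79]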